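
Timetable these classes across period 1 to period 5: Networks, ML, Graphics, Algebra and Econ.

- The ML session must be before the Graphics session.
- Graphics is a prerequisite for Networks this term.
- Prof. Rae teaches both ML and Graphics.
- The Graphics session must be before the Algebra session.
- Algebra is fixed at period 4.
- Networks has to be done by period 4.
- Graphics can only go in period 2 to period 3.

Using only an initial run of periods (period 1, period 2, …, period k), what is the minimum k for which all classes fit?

The precedence chain requires at least 3 distinct periods.
Algebra can't be placed before period 4, so the schedule must run through at least period 4.
4 works (last occupied period: period 4): for example ML in period 1, Networks in period 3, Algebra in period 4, Econ in period 1, Graphics in period 2.

4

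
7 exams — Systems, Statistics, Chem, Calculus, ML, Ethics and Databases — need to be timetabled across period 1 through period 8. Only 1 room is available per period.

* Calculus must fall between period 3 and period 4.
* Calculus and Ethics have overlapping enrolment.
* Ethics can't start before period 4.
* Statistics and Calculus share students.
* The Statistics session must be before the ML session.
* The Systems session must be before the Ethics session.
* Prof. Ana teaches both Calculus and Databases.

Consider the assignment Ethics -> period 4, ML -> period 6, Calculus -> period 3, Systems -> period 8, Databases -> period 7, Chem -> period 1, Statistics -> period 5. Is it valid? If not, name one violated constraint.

No. The Systems session must be before the Ethics session is not satisfied.

Statistics and Calculus share students — holds.
Ethics can't start before period 4 — holds.
Calculus and Ethics have overlapping enrolment — holds.
Prof. Ana teaches both Calculus and Databases — holds.
The Systems session must be before the Ethics session — violated.
The Statistics session must be before the ML session — holds.
Calculus must fall between period 3 and period 4 — holds.
Only 1 room is available per period — holds.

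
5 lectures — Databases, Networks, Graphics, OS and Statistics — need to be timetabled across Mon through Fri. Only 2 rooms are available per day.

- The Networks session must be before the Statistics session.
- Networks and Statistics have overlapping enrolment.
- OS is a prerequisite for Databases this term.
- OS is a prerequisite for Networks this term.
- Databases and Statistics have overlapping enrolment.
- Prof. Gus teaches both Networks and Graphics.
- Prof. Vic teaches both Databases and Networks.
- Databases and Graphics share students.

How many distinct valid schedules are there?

45

Splitting on Databases: it can be Tue (9), Wed (12), Thu (12), Fri (12). Listing each branch's schedules as (Networks, Graphics, OS, Statistics):
Databases=Tue: (Wed,Mon,Mon,Thu) (Wed,Mon,Mon,Fri) (Wed,Thu,Mon,Thu) (Wed,Thu,Mon,Fri) (Wed,Fri,Mon,Thu) (Wed,Fri,Mon,Fri) (Thu,Mon,Mon,Fri) (Thu,Wed,Mon,Fri) (Thu,Fri,Mon,Fri) — 9.
Databases=Wed: (Tue,Mon,Mon,Thu) (Tue,Mon,Mon,Fri) (Tue,Thu,Mon,Thu) (Tue,Thu,Mon,Fri) (Tue,Fri,Mon,Thu) (Tue,Fri,Mon,Fri) (Thu,Mon,Mon,Fri) (Thu,Mon,Tue,Fri) (Thu,Tue,Mon,Fri) (Thu,Tue,Tue,Fri) (Thu,Fri,Mon,Fri) (Thu,Fri,Tue,Fri) — 12.
Databases=Thu: (Tue,Mon,Mon,Wed) (Tue,Mon,Mon,Fri) (Tue,Wed,Mon,Wed) (Tue,Wed,Mon,Fri) (Tue,Fri,Mon,Wed) (Tue,Fri,Mon,Fri) (Wed,Mon,Mon,Fri) (Wed,Mon,Tue,Fri) (Wed,Tue,Mon,Fri) (Wed,Tue,Tue,Fri) (Wed,Fri,Mon,Fri) (Wed,Fri,Tue,Fri) — 12.
Databases=Fri: (Tue,Mon,Mon,Wed) (Tue,Mon,Mon,Thu) (Tue,Wed,Mon,Wed) (Tue,Wed,Mon,Thu) (Tue,Thu,Mon,Wed) (Tue,Thu,Mon,Thu) (Wed,Mon,Mon,Thu) (Wed,Mon,Tue,Thu) (Wed,Tue,Mon,Thu) (Wed,Tue,Tue,Thu) (Wed,Thu,Mon,Thu) (Wed,Thu,Tue,Thu) — 12.
Summing: 9 + 12 + 12 + 12 = 45.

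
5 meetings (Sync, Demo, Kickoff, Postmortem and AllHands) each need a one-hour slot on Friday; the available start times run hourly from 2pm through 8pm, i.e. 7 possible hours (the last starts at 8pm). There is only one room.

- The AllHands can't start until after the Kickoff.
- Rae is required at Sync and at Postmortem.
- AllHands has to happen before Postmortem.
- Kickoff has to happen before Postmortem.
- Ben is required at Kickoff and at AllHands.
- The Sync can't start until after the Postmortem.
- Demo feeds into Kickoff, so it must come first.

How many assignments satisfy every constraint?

21

Splitting on Sync: it can be 6pm (1), 7pm (5), 8pm (15). Listing each branch's schedules as (Demo, Kickoff, Postmortem, AllHands):
Sync=6pm: (2pm,3pm,5pm,4pm) — 1.
Sync=7pm: (2pm,3pm,5pm,4pm) (2pm,3pm,6pm,4pm) (2pm,3pm,6pm,5pm) (2pm,4pm,6pm,5pm) (3pm,4pm,6pm,5pm) — 5.
Sync=8pm: (2pm,3pm,5pm,4pm) (2pm,3pm,6pm,4pm) (2pm,3pm,6pm,5pm) (2pm,3pm,7pm,4pm) (2pm,3pm,7pm,5pm) (2pm,3pm,7pm,6pm) (2pm,4pm,6pm,5pm) (2pm,4pm,7pm,5pm) (2pm,4pm,7pm,6pm) (2pm,5pm,7pm,6pm) (3pm,4pm,6pm,5pm) (3pm,4pm,7pm,5pm) (3pm,4pm,7pm,6pm) (3pm,5pm,7pm,6pm) (4pm,5pm,7pm,6pm) — 15.
Summing: 1 + 5 + 15 = 21.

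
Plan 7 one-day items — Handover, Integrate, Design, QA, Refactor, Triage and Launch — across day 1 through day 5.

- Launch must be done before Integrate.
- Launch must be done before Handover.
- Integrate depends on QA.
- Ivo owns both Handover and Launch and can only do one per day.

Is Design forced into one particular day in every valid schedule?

No

Design can be day 1 (e.g. Triage=day 1; Handover=day 2; Integrate=day 2; QA=day 1; Design=day 1; Refactor=day 1; Launch=day 1) or day 2 (e.g. Launch -> day 1; Handover -> day 2; Triage -> day 1; Refactor -> day 1; Design -> day 2; QA -> day 1; Integrate -> day 2).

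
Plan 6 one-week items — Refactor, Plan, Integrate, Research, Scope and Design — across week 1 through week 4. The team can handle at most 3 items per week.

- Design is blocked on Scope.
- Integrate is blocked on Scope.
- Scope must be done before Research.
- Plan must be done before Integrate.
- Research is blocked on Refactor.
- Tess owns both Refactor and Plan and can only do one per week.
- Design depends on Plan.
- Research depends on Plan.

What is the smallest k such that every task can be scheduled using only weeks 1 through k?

The precedence chain requires at least 2 distinct weeks.
With at most 3 per week and 6 tasks, at least 2 weeks are needed.
Could 2 weeks be enough, i.e. nothing placed later than week 2? No: Research must come after Plan (at week 1 or later) → {week 2}; Plan must come before Research (at week 2 or earlier) → {week 1}; Refactor must come before Research (at week 2 or earlier) → {week 1}; Plan can't share with Refactor (week 1) → nothing is left.
So 2 weeks is not enough.
3 works (last occupied week: week 3): for example Refactor in week 2, Plan in week 1, Scope in week 1, Design in week 2, Integrate in week 2, Research in week 3.

3 weeks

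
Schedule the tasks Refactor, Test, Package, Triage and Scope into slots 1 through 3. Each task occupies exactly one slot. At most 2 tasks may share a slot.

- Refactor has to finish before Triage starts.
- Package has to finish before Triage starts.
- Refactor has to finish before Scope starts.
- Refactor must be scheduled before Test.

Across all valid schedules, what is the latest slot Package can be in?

2

Downstream work caps Package at 2.
Package at 2 is achievable: Package -> 2, Refactor -> 1, Scope -> 3, Test -> 2, Triage -> 3.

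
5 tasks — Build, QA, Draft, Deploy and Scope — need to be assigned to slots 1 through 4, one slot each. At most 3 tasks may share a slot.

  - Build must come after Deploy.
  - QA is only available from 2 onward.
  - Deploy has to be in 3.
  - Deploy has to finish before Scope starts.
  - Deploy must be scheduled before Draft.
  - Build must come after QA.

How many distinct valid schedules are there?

2

Enumerating: Draft=4; Deploy=3; Build=4; QA=2; Scope=4 | Draft in 4; Scope in 4; Build in 4; QA in 3; Deploy in 3.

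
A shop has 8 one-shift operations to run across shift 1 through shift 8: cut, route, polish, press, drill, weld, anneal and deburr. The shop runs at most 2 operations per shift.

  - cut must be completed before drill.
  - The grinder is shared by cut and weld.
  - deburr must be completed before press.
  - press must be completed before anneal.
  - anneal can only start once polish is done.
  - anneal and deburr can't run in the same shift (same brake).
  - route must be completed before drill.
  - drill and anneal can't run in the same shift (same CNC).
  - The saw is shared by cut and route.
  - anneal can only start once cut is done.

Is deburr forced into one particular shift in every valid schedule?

No

deburr can be shift 1 (e.g. cut in shift 1, drill in shift 4, weld in shift 4, route in shift 3, press in shift 2, polish in shift 2, anneal in shift 3, deburr in shift 1) or shift 2 (e.g. drill=shift 3; route=shift 2; press=shift 3; anneal=shift 4; polish=shift 1; deburr=shift 2; cut=shift 1; weld=shift 4).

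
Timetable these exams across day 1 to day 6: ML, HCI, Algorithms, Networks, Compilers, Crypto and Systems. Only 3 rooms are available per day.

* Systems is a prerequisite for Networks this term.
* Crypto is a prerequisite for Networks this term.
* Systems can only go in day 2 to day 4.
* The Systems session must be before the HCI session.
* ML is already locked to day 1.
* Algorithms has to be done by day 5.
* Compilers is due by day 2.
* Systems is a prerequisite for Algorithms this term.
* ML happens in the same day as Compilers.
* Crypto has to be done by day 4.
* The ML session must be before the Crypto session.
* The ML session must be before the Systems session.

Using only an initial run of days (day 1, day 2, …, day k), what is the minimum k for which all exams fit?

The precedence chain requires at least 3 distinct days.
With at most 3 per day and 7 exams, at least 3 days are needed.
3 works (last occupied day: day 3): for example ML=day 1; HCI=day 3; Systems=day 2; Networks=day 3; Crypto=day 2; Algorithms=day 3; Compilers=day 1.

3 days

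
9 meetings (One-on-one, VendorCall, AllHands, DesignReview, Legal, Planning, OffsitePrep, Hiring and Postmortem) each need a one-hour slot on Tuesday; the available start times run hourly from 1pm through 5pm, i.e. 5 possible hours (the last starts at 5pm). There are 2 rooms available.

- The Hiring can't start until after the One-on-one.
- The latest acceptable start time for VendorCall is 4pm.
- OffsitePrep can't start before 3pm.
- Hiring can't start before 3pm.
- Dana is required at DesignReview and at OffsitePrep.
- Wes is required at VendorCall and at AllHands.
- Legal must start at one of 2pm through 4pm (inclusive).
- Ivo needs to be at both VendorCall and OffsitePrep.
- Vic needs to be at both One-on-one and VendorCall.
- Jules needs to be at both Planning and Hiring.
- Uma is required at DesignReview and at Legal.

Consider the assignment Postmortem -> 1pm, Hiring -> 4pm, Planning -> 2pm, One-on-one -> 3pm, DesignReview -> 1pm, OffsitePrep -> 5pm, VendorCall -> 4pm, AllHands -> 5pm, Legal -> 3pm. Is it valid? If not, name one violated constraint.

OffsitePrep can't start before 3pm — holds.
Legal must start at one of 2pm through 4pm (inclusive) — holds.
The latest acceptable start time for VendorCall is 4pm — holds.
Uma is required at DesignReview and at Legal — holds.
Hiring can't start before 3pm — holds.
Ivo needs to be at both VendorCall and OffsitePrep — holds.
Vic needs to be at both One-on-one and VendorCall — holds.
Wes is required at VendorCall and at AllHands — holds.
There are 2 rooms available — holds.
Jules needs to be at both Planning and Hiring — holds.
Dana is required at DesignReview and at OffsitePrep — holds.
The Hiring can't start until after the One-on-one — holds.

Yes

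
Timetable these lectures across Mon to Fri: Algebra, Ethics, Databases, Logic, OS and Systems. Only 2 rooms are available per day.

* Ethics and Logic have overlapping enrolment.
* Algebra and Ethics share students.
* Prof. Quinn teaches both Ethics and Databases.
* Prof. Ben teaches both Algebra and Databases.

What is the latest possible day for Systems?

Systems at Fri is achievable: Databases=Wed; Logic=Mon; Systems=Fri; OS=Tue; Ethics=Tue; Algebra=Mon.

Fri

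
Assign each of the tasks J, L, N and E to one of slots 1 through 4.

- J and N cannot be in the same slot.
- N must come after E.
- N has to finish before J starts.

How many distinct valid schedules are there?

16

Splitting on J: it can be 3 (4), 4 (12). Listing each branch's schedules as (L, N, E):
J=3: (1,2,1) (2,2,1) (3,2,1) (4,2,1) — 4.
J=4: (1,2,1) (1,3,1) (1,3,2) (2,2,1) (2,3,1) (2,3,2) (3,2,1) (3,3,1) (3,3,2) (4,2,1) (4,3,1) (4,3,2) — 12.
Summing: 4 + 12 = 16.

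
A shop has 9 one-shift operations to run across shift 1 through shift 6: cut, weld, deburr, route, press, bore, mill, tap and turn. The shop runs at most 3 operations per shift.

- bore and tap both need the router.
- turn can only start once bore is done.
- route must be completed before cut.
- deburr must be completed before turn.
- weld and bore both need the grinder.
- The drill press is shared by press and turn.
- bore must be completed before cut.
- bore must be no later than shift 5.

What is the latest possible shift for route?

shift 5

Downstream work caps route at shift 5.
route at shift 5 is achievable: bore in shift 1, mill in shift 2, tap in shift 3, deburr in shift 1, cut in shift 6, turn in shift 2, route in shift 5, press in shift 1, weld in shift 2.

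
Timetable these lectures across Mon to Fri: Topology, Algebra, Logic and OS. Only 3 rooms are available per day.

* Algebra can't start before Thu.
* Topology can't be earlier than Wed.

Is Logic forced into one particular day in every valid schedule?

Logic can be Mon (e.g. Topology -> Wed, Logic -> Mon, OS -> Mon, Algebra -> Thu) or Tue (e.g. OS=Mon; Algebra=Thu; Logic=Tue; Topology=Wed).

No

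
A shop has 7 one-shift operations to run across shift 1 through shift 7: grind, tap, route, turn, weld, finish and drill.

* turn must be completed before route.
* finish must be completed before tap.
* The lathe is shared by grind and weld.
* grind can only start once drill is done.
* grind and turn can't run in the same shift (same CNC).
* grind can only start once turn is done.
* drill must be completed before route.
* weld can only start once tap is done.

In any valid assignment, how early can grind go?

shift 2

Precedence pushes grind to at least shift 2.
grind at shift 2 is achievable: route=shift 2, grind=shift 2, weld=shift 3, finish=shift 1, tap=shift 2, drill=shift 1, turn=shift 1.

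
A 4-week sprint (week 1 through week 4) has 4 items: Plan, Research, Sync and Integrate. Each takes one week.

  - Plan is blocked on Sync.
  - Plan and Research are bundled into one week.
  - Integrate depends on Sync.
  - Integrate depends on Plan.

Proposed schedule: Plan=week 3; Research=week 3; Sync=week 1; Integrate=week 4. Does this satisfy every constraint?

Plan is blocked on Sync — holds.
Integrate depends on Plan — holds.
Plan and Research are bundled into one week — holds.
Integrate depends on Sync — holds.

Yes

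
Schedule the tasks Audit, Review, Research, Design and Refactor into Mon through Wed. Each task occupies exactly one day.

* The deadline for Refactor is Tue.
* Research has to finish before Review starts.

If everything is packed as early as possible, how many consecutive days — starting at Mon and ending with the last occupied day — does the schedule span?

2 days

The precedence chain requires at least 2 distinct days.
2 works (last occupied day: Tue): for example Design -> Mon; Refactor -> Mon; Audit -> Mon; Review -> Tue; Research -> Mon.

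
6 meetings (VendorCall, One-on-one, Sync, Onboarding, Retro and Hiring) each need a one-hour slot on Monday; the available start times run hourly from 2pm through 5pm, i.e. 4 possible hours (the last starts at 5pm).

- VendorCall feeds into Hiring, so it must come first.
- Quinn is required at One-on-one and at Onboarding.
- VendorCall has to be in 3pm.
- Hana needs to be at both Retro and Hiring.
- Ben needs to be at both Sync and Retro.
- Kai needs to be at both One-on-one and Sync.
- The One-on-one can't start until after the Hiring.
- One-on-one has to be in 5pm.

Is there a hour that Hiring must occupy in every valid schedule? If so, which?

4pm

VendorCall is fixed at 3pm and must come before Hiring, so Hiring is at least 4pm.
One-on-one is fixed at 5pm and must come after Hiring, so Hiring is at most 4pm.
So Hiring must be 4pm.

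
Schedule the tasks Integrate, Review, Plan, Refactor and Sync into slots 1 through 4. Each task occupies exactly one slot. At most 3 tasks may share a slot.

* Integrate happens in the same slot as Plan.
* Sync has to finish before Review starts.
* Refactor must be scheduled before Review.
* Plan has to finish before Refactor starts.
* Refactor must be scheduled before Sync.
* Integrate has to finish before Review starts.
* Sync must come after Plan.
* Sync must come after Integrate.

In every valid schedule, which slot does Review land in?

4

Precedence pushes Review to at least 4.
So Review is pinned to 4.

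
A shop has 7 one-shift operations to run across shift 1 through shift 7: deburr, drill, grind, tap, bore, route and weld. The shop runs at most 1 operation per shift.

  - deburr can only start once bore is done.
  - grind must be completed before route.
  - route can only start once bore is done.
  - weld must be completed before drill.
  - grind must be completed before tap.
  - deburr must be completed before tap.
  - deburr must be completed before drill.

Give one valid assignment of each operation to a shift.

grind=shift 5; drill=shift 4; bore=shift 1; weld=shift 3; deburr=shift 2; route=shift 7; tap=shift 6

Checking: grind(shift 5) before tap(shift 6); deburr(shift 2) before tap(shift 6); bore(shift 1) before route(shift 7); grind(shift 5) before route(shift 7); weld(shift 3) before drill(shift 4); deburr(shift 2) before drill(shift 4); bore(shift 1) before deburr(shift 2); max 1 per shift (cap 1).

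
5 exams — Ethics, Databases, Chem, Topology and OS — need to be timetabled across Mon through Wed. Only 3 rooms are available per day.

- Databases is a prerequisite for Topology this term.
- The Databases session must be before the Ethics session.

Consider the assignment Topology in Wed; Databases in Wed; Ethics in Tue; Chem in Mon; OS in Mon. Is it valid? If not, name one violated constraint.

The Databases session must be before the Ethics session — violated.
Databases is a prerequisite for Topology this term — violated.
Only 3 rooms are available per day — holds.

Invalid. The Databases session must be before the Ethics session.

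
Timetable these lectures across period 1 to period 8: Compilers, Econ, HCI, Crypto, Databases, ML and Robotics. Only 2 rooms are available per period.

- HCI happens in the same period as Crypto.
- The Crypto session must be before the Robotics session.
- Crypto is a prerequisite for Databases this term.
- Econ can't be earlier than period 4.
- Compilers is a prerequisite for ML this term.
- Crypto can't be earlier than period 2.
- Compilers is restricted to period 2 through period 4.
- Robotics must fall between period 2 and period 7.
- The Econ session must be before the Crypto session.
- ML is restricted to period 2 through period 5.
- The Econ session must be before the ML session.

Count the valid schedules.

Splitting on Compilers: it can be period 2 (2), period 3 (2), period 4 (2). Listing each branch's schedules as (Econ, HCI, Crypto, Databases, ML, Robotics) by period number:
Compilers=period 2: (4,6,6,7,5,7) (4,6,6,8,5,7) — 2.
Compilers=period 3: (4,6,6,7,5,7) (4,6,6,8,5,7) — 2.
Compilers=period 4: (4,6,6,7,5,7) (4,6,6,8,5,7) — 2.
Summing: 2 + 2 + 2 = 6.

6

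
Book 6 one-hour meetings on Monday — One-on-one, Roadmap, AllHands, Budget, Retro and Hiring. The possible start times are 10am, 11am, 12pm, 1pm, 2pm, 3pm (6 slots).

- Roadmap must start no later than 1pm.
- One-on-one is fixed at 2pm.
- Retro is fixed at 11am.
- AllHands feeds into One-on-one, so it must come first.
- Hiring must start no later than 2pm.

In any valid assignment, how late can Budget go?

3pm

Budget at 3pm is achievable: Hiring in 10am, AllHands in 10am, Roadmap in 10am, Retro in 11am, Budget in 3pm, One-on-one in 2pm.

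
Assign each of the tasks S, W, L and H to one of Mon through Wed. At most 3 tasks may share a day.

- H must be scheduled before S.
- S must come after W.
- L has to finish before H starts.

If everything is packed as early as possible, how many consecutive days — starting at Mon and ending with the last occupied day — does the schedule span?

The precedence chain requires at least 3 distinct days.
With at most 3 per day and 4 tasks, at least 2 days are needed.
3 works (last occupied day: Wed): for example S=Wed, H=Tue, W=Mon, L=Mon.

3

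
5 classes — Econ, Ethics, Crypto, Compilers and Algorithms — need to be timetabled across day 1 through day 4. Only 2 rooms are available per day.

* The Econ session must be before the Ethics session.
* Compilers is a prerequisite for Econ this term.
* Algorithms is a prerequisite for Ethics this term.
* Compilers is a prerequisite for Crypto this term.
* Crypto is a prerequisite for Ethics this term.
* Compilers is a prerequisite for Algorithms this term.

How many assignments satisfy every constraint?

Splitting on Econ: it can be day 2 (3), day 3 (3). Listing each branch's schedules as (Ethics, Crypto, Compilers, Algorithms) by day number:
Econ=day 2: (4,2,1,3) (4,3,1,2) (4,3,1,3) — 3.
Econ=day 3: (4,2,1,2) (4,2,1,3) (4,3,1,2) — 3.
Summing: 3 + 3 = 6.

6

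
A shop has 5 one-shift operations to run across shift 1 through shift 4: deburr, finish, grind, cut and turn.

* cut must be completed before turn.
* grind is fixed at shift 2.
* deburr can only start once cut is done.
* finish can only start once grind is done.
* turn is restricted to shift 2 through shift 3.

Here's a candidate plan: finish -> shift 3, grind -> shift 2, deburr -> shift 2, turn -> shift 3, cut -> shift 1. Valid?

Valid

turn is restricted to shift 2 through shift 3 — holds.
cut must be completed before turn — holds.
grind is fixed at shift 2 — holds.
deburr can only start once cut is done — holds.
finish can only start once grind is done — holds.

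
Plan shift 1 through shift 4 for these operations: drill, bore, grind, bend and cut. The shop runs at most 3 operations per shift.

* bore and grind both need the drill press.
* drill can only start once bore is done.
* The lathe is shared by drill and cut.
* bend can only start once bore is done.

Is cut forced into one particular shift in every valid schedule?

cut can be shift 1 (e.g. cut -> shift 1; drill -> shift 2; bore -> shift 1; bend -> shift 2; grind -> shift 2) or shift 2 (e.g. bore in shift 1; bend in shift 2; drill in shift 3; cut in shift 2; grind in shift 2).

No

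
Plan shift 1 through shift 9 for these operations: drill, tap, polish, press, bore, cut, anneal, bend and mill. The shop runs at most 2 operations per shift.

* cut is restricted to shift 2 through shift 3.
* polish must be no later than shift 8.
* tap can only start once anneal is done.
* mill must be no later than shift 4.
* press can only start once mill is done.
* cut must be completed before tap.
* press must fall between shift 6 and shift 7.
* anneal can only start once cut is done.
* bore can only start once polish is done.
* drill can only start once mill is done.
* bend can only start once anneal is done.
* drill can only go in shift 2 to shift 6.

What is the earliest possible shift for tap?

Precedence pushes tap to at least shift 4.
tap at shift 4 is achievable: press=shift 6, polish=shift 1, mill=shift 1, cut=shift 2, bend=shift 4, tap=shift 4, bore=shift 3, anneal=shift 3, drill=shift 2.

shift 4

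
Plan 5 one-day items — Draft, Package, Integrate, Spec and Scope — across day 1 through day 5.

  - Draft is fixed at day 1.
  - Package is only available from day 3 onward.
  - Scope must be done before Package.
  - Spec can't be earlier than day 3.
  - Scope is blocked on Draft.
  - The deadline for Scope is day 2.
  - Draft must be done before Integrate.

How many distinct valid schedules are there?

36

Splitting on Package: it can be day 3 (12), day 4 (12), day 5 (12). Listing each branch's schedules as (Draft, Integrate, Spec, Scope) by day number:
Package=day 3: (1,2,3,2) (1,2,4,2) (1,2,5,2) (1,3,3,2) (1,3,4,2) (1,3,5,2) (1,4,3,2) (1,4,4,2) (1,4,5,2) (1,5,3,2) (1,5,4,2) (1,5,5,2) — 12.
Package=day 4: (1,2,3,2) (1,2,4,2) (1,2,5,2) (1,3,3,2) (1,3,4,2) (1,3,5,2) (1,4,3,2) (1,4,4,2) (1,4,5,2) (1,5,3,2) (1,5,4,2) (1,5,5,2) — 12.
Package=day 5: (1,2,3,2) (1,2,4,2) (1,2,5,2) (1,3,3,2) (1,3,4,2) (1,3,5,2) (1,4,3,2) (1,4,4,2) (1,4,5,2) (1,5,3,2) (1,5,4,2) (1,5,5,2) — 12.
Summing: 12 + 12 + 12 = 36.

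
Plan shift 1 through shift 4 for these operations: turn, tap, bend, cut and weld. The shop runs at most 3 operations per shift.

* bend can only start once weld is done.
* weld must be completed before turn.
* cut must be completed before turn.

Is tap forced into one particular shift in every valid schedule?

tap can be shift 1 (e.g. cut=shift 1; bend=shift 2; tap=shift 1; turn=shift 2; weld=shift 1) or shift 2 (e.g. tap -> shift 2; weld -> shift 1; turn -> shift 2; bend -> shift 2; cut -> shift 1).

No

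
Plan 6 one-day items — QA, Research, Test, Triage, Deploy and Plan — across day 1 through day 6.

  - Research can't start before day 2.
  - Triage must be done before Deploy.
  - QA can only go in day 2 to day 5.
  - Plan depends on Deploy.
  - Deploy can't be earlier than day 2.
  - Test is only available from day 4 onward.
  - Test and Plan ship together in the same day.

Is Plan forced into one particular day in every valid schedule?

Plan can be day 4 (e.g. Triage=day 1, Plan=day 4, QA=day 2, Research=day 2, Test=day 4, Deploy=day 2) or day 5 (e.g. Plan in day 5; QA in day 2; Test in day 5; Research in day 2; Deploy in day 2; Triage in day 1).

No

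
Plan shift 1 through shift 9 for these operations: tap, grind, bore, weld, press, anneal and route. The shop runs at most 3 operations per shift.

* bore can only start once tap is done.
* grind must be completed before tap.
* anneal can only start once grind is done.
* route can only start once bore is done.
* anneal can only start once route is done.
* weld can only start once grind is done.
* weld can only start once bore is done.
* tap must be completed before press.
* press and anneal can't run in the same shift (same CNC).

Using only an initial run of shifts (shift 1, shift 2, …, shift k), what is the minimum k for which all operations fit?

The precedence chain requires at least 5 distinct shifts.
With at most 3 per shift and 7 operations, at least 3 shifts are needed.
5 works (last occupied shift: shift 5): for example grind -> shift 1, weld -> shift 4, bore -> shift 3, tap -> shift 2, route -> shift 4, anneal -> shift 5, press -> shift 3.

5 shifts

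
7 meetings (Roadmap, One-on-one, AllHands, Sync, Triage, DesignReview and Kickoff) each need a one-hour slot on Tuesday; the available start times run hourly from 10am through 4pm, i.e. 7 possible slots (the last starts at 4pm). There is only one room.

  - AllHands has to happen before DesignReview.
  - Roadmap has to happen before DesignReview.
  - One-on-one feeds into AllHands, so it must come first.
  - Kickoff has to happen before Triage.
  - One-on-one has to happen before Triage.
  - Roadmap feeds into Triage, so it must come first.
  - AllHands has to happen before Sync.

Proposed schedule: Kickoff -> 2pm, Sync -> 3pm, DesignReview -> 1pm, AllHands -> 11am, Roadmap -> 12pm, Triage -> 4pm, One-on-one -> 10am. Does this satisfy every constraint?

Valid

Roadmap feeds into Triage, so it must come first — holds.
One-on-one feeds into AllHands, so it must come first — holds.
One-on-one has to happen before Triage — holds.
Roadmap has to happen before DesignReview — holds.
AllHands has to happen before Sync — holds.
Kickoff has to happen before Triage — holds.
There is only one room — holds.
AllHands has to happen before DesignReview — holds.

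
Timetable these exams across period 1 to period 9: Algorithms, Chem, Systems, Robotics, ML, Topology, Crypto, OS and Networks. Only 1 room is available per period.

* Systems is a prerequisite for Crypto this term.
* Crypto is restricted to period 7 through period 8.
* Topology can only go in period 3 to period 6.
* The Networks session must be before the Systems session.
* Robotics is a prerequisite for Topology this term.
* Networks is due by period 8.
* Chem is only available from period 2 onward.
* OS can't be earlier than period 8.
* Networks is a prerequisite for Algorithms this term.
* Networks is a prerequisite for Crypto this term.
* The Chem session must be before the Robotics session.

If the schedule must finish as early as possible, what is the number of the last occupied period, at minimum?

The precedence chain requires at least 3 distinct periods.
With at most 1 per period and 9 exams, at least 9 periods are needed.
OS can't be placed before period 8, so the schedule must run through at least period 8.
9 works (last occupied period: period 9): for example Crypto -> period 7, Systems -> period 5, Robotics -> period 3, Algorithms -> period 6, ML -> period 9, Chem -> period 2, Networks -> period 1, OS -> period 8, Topology -> period 4.

9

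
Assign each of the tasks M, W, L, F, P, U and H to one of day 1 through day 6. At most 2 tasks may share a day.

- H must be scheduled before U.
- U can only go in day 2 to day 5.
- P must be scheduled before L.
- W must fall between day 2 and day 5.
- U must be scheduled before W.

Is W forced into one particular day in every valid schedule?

W can be day 3 (e.g. M -> day 3, U -> day 2, F -> day 4, P -> day 1, L -> day 2, H -> day 1, W -> day 3) or day 4 (e.g. F=day 3, M=day 3, H=day 1, W=day 4, U=day 2, P=day 1, L=day 2).

No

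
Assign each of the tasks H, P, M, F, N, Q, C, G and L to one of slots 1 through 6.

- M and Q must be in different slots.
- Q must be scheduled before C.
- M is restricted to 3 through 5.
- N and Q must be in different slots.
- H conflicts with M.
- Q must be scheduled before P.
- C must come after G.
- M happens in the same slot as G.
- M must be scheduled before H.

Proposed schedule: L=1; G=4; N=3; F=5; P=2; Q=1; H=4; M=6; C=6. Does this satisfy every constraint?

M happens in the same slot as G — violated.
M must be scheduled before H — violated.
M is restricted to 3 through 5 — violated.
N and Q must be in different slots — holds.
M and Q must be in different slots — holds.
H conflicts with M — holds.
Q must be scheduled before C — holds.
Q must be scheduled before P — holds.
C must come after G — holds.

No — it violates: M must be scheduled before H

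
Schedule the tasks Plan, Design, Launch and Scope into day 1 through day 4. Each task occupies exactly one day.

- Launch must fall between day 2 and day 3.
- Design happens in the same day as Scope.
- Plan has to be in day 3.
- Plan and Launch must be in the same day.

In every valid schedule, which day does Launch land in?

Launch is available from day 2; Launch must be in the same day as Plan, which can't be before day 3, so Launch is at least day 3; Launch's own window allows nothing later than day 3.
So Launch is pinned to day 3.

day 3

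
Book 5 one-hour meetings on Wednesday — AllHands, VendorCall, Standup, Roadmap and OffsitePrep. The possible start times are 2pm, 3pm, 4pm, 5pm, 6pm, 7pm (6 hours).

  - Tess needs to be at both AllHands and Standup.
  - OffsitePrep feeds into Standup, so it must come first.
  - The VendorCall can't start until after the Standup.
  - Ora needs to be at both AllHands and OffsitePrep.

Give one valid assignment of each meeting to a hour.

Standup=3pm; AllHands=4pm; VendorCall=4pm; Roadmap=2pm; OffsitePrep=2pm

Checking: Standup(3pm) before VendorCall(4pm); OffsitePrep(2pm) before Standup(3pm); AllHands(4pm) != Standup(3pm); AllHands(4pm) != OffsitePrep(2pm).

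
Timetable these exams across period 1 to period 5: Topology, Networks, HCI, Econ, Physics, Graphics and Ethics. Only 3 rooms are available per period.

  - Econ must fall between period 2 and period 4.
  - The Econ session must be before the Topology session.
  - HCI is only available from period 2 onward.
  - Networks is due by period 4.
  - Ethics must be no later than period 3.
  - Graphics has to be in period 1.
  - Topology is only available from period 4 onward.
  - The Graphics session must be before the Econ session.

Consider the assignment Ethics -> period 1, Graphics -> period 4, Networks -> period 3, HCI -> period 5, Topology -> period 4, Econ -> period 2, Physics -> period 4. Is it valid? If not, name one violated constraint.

Networks is due by period 4 — holds.
The Graphics session must be before the Econ session — violated.
Econ must fall between period 2 and period 4 — holds.
Only 3 rooms are available per period — holds.
Graphics has to be in period 1 — violated.
HCI is only available from period 2 onward — holds.
The Econ session must be before the Topology session — holds.
Ethics must be no later than period 3 — holds.
Topology is only available from period 4 onward — holds.

No. Graphics has to be in period 1 is not satisfied.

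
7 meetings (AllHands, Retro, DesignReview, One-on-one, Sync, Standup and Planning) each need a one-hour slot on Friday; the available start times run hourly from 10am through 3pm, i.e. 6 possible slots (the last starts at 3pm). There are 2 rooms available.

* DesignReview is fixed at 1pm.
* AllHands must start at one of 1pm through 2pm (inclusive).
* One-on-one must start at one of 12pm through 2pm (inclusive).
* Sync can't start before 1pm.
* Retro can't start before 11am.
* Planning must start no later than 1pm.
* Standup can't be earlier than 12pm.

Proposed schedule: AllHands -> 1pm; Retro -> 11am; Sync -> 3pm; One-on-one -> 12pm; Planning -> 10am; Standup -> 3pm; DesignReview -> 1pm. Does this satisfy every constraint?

AllHands must start at one of 1pm through 2pm (inclusive) — holds.
Retro can't start before 11am — holds.
There are 2 rooms available — holds.
Standup can't be earlier than 12pm — holds.
DesignReview is fixed at 1pm — holds.
Sync can't start before 1pm — holds.
One-on-one must start at one of 12pm through 2pm (inclusive) — holds.
Planning must start no later than 1pm — holds.

Valid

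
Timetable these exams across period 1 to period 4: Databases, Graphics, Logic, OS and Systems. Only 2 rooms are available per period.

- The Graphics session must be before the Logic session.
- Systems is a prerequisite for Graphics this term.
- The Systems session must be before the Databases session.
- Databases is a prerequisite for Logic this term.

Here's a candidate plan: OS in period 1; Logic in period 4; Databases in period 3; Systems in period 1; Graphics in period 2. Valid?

The Systems session must be before the Databases session — holds.
Databases is a prerequisite for Logic this term — holds.
Only 2 rooms are available per period — holds.
The Graphics session must be before the Logic session — holds.
Systems is a prerequisite for Graphics this term — holds.

Yes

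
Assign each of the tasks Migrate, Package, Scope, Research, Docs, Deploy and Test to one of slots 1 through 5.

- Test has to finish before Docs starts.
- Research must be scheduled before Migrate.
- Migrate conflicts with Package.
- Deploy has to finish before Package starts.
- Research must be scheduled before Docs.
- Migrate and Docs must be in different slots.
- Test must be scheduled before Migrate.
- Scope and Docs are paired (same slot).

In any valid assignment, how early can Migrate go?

Precedence pushes Migrate to at least 2.
Migrate at 2 is achievable: Test -> 1, Scope -> 3, Package -> 3, Docs -> 3, Research -> 1, Migrate -> 2, Deploy -> 1.

2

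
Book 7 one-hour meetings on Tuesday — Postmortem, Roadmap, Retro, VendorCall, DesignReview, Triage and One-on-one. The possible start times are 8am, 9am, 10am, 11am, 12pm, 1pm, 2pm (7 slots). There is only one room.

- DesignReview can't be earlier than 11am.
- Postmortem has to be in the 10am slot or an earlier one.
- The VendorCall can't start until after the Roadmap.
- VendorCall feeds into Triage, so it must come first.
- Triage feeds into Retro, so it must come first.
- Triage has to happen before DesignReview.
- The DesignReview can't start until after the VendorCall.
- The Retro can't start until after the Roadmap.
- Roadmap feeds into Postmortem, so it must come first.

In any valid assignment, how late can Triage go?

12pm

Precedence pushes Triage to at least 10am; downstream work caps Triage at 1pm.
Triage at 12pm is achievable: Retro in 2pm, VendorCall in 10am, Roadmap in 8am, DesignReview in 1pm, Triage in 12pm, Postmortem in 9am, One-on-one in 11am.
Nothing later works — the capacity limit rule out every slot after 12pm.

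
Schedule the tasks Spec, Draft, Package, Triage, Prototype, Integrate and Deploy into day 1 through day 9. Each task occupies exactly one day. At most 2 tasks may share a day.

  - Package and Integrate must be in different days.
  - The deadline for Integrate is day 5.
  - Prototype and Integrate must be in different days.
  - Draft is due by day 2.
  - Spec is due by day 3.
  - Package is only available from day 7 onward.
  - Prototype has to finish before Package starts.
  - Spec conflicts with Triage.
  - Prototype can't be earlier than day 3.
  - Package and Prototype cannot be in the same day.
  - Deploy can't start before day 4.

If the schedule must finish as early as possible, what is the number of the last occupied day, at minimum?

7

The precedence chain requires at least 2 distinct days.
With at most 2 per day and 7 tasks, at least 4 days are needed.
Package can't be placed before day 7, so the schedule must run through at least day 7.
7 works (last occupied day: day 7): for example Draft in day 1, Triage in day 2, Integrate in day 2, Package in day 7, Spec in day 1, Deploy in day 4, Prototype in day 3.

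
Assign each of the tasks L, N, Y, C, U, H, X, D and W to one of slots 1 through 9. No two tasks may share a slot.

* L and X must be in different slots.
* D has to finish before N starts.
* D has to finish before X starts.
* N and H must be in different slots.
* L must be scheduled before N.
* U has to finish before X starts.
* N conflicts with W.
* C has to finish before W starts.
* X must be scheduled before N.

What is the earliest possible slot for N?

Precedence pushes N to at least 3.
N at 5 is achievable: L -> 4, H -> 9, Y -> 8, N -> 5, C -> 6, D -> 1, U -> 2, W -> 7, X -> 3.
Nothing earlier works — the conflict and capacity constraints rule out every slot before 5.

5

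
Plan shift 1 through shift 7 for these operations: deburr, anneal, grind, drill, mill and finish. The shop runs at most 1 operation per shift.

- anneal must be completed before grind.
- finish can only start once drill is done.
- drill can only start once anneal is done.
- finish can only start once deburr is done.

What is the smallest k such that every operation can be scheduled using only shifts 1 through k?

The precedence chain requires at least 3 distinct shifts.
With at most 1 per shift and 6 operations, at least 6 shifts are needed.
6 works (last occupied shift: shift 6): for example finish in shift 4, deburr in shift 3, drill in shift 2, mill in shift 6, grind in shift 5, anneal in shift 1.

6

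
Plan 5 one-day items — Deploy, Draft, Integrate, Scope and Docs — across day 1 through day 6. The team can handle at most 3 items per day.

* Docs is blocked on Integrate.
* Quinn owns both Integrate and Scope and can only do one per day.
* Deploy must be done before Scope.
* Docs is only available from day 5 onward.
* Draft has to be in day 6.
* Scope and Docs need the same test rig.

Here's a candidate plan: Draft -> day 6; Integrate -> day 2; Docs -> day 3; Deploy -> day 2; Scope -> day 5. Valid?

No — it violates: Docs is only available from day 5 onward

Scope and Docs need the same test rig — holds.
The team can handle at most 3 items per day — holds.
Quinn owns both Integrate and Scope and can only do one per day — holds.
Draft has to be in day 6 — holds.
Docs is blocked on Integrate — holds.
Deploy must be done before Scope — holds.
Docs is only available from day 5 onward — violated.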